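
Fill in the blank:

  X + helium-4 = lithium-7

triton

Conserve mass number: A + 4 = 7, so A = 3.
Conserve atomic number: Z + 2 = 3, so Z = 1.
A = 3 and Z = 1 is hydrogen-3 — a triton.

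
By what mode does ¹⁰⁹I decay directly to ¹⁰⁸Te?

proton emission

ΔA = 108 − 109 = -1; ΔZ = 52 − 53 = -1.
A drops by 1 and Z drops by 1 — a proton was emitted.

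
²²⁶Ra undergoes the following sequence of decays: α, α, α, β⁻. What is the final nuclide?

Start: (A, Z) = (226, 88).
After α: (222, 86).
After α: (218, 84).
After α: (214, 82).
After β⁻: (214, 83).
Z = 83 is bismuth.

Bi-214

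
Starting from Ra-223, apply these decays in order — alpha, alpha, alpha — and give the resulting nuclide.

Start: (A, Z) = (223, 88).
After α: (219, 86).
After α: (215, 84).
After α: (211, 82).
Z = 82 is lead.

Pb-211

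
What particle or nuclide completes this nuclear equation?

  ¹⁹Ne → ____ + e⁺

F-19

Conserve mass number: 19 = A + 0, so A = 19.
Conserve atomic number: 10 = Z + 1, so Z = 9.
Z = 9 is fluorine, so the species is ¹⁹F.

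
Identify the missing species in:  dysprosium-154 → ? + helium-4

Gd-150

Conserve mass number: 154 = A + 4, so A = 150.
Conserve atomic number: 66 = Z + 2, so Z = 64.
Z = 64 is gadolinium, so the species is gadolinium-150.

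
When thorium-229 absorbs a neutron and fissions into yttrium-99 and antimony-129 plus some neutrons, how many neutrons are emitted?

2

Conserve mass number: 230 = 99 + 129 + k, so k = 230 − 228 = 2.
Check atomic number: 90 = 39 + 51 + 0 = 90. ✓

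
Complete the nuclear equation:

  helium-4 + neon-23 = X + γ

Conserve mass number: 4 + 23 = A + 0, so A = 27.
Conserve atomic number: 2 + 10 = Z + 0, so Z = 12.
Z = 12 is magnesium, so the species is magnesium-27.

Mg-27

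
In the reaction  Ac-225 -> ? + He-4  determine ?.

Fr-221

Conserve mass number: 225 = A + 4, so A = 221.
Conserve atomic number: 89 = Z + 2, so Z = 87.
Z = 87 is francium, so the species is Fr-221.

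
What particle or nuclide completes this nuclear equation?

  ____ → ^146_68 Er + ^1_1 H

Conserve mass number: A = 146 + 1, so A = 147.
Conserve atomic number: Z = 68 + 1, so Z = 69.
Z = 69 is thulium, so the species is ^147_69 Tm.

Tm-147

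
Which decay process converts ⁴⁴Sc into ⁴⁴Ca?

beta-plus decay or electron capture

ΔA = 44 − 44 = 0; ΔZ = 20 − 21 = -1.
A is unchanged and Z drops by 1 — a proton has become a neutron (β⁺ emission or electron capture).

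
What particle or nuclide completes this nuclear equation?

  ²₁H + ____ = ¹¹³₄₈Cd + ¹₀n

Conserve mass number: 2 + A = 113 + 1, so A = 112.
Conserve atomic number: 1 + Z = 48 + 0, so Z = 47.
Z = 47 is silver, so the species is ¹¹²₄₇Ag.

Ag-112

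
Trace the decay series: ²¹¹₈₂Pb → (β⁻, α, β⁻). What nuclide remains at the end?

Start: (A, Z) = (211, 82).
After β⁻: (211, 83).
After α: (207, 81).
After β⁻: (207, 82).
Z = 82 is lead.

Pb-207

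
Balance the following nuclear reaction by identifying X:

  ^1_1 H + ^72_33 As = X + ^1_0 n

Conserve mass number: 1 + 72 = A + 1, so A = 72.
Conserve atomic number: 1 + 33 = Z + 0, so Z = 34.
Z = 34 is selenium, so the species is ^72_34 Se.

Se-72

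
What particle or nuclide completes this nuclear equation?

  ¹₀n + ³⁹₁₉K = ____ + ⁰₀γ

K-40

Conserve mass number: 1 + 39 = A + 0, so A = 40.
Conserve atomic number: 0 + 19 = Z + 0, so Z = 19.
Z = 19 is potassium, so the species is ⁴⁰₁₉K.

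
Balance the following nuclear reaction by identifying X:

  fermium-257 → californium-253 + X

alpha particle

Conserve mass number: 257 = 253 + A, so A = 4.
Conserve atomic number: 100 = 98 + Z, so Z = 2.
A = 4 and Z = 2 is helium-4 — an alpha particle.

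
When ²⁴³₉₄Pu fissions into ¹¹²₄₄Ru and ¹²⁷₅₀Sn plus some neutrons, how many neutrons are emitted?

4

Conserve mass number: 243 = 112 + 127 + k, so k = 243 − 239 = 4.
Check atomic number: 94 = 44 + 50 + 0 = 94. ✓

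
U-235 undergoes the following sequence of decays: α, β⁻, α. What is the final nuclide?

Ac-227

Start: (A, Z) = (235, 92).
After α: (231, 90).
After β⁻: (231, 91).
After α: (227, 89).
Z = 89 is actinium.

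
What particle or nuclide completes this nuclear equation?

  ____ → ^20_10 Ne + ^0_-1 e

F-20

Conserve mass number: A = 20 + 0, so A = 20.
Conserve atomic number: Z = 10 − 1, so Z = 9.
Z = 9 is fluorine, so the species is ^20_9 F.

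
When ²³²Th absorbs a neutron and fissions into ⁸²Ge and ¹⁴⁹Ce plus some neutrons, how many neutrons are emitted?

Conserve mass number: 233 = 82 + 149 + k, so k = 233 − 231 = 2.
Check atomic number: 90 = 32 + 58 + 0 = 90. ✓

2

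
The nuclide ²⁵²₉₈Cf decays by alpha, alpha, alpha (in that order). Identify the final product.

U-240

Start: (A, Z) = (252, 98).
After α: (248, 96).
After α: (244, 94).
After α: (240, 92).
Z = 92 is uranium.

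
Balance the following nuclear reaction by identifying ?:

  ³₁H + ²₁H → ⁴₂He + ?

neutron

Conserve mass number: 3 + 2 = 4 + A, so A = 1.
Conserve atomic number: 1 + 1 = 2 + Z, so Z = 0.
A = 1 and Z = 0 is ¹₀n — a neutron.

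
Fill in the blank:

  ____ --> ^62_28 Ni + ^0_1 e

Conserve mass number: A = 62 + 0, so A = 62.
Conserve atomic number: Z = 28 + 1, so Z = 29.
Z = 29 is copper, so the species is ^62_29 Cu.

Cu-62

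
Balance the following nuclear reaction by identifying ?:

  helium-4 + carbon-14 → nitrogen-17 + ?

Conserve mass number: 4 + 14 = 17 + A, so A = 1.
Conserve atomic number: 2 + 6 = 7 + Z, so Z = 1.
A = 1 and Z = 1 is hydrogen-1 — a proton.

proton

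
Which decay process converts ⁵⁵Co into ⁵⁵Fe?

ΔA = 55 − 55 = 0; ΔZ = 26 − 27 = -1.
A is unchanged and Z drops by 1 — a proton has become a neutron (β⁺ emission or electron capture).

beta-plus decay or electron capture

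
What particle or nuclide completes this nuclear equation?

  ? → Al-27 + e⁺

Si-27

Conserve mass number: A = 27 + 0, so A = 27.
Conserve atomic number: Z = 13 + 1, so Z = 14.
Z = 14 is silicon, so the species is Si-27.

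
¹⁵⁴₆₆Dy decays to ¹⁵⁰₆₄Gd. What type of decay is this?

alpha decay

ΔA = 150 − 154 = -4; ΔZ = 64 − 66 = -2.
A drops by 4 and Z drops by 2 — the signature of alpha emission.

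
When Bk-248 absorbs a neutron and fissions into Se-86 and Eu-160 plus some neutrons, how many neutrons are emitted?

3

Conserve mass number: 249 = 86 + 160 + k, so k = 249 − 246 = 3.
Check atomic number: 97 = 34 + 63 + 0 = 97. ✓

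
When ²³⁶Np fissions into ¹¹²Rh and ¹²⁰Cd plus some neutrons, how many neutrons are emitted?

Conserve mass number: 236 = 112 + 120 + k, so k = 236 − 232 = 4.
Check atomic number: 93 = 45 + 48 + 0 = 93. ✓

4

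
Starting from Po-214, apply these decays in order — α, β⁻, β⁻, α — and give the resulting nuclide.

Start: (A, Z) = (214, 84).
After α: (210, 82).
After β⁻: (210, 83).
After β⁻: (210, 84).
After α: (206, 82).
Z = 82 is lead.

Pb-206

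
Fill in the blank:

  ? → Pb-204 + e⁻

Conserve mass number: A = 204 + 0, so A = 204.
Conserve atomic number: Z = 82 − 1, so Z = 81.
Z = 81 is thallium, so the species is Tl-204.

Tl-204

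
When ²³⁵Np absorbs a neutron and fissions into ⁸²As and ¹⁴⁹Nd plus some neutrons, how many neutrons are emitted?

5

Conserve mass number: 236 = 82 + 149 + k, so k = 236 − 231 = 5.
Check atomic number: 93 = 33 + 60 + 0 = 93. ✓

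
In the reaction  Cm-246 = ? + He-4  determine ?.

Pu-242

Conserve mass number: 246 = A + 4, so A = 242.
Conserve atomic number: 96 = Z + 2, so Z = 94.
Z = 94 is plutonium, so the species is Pu-242.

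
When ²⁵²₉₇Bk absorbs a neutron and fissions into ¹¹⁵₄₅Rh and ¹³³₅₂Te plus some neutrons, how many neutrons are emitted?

Conserve mass number: 253 = 115 + 133 + k, so k = 253 − 248 = 5.
Check atomic number: 97 = 45 + 52 + 0 = 97. ✓

5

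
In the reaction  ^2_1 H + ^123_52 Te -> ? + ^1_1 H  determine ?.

Te-124

Conserve mass number: 2 + 123 = A + 1, so A = 124.
Conserve atomic number: 1 + 52 = Z + 1, so Z = 52.
Z = 52 is tellurium, so the species is ^124_52 Te.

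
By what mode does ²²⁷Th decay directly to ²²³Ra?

alpha decay

ΔA = 223 − 227 = -4; ΔZ = 88 − 90 = -2.
A drops by 4 and Z drops by 2 — the signature of alpha emission.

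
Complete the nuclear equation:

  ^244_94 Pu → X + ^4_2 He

U-240

Conserve mass number: 244 = A + 4, so A = 240.
Conserve atomic number: 94 = Z + 2, so Z = 92.
Z = 92 is uranium, so the species is ^240_92 U.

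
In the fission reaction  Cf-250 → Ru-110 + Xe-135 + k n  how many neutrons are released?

Conserve mass number: 250 = 110 + 135 + k, so k = 250 − 245 = 5.
Check atomic number: 98 = 44 + 54 + 0 = 98. ✓

5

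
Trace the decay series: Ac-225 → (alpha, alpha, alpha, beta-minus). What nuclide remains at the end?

Start: (A, Z) = (225, 89).
After α: (221, 87).
After α: (217, 85).
After α: (213, 83).
After β⁻: (213, 84).
Z = 84 is polonium.

Po-213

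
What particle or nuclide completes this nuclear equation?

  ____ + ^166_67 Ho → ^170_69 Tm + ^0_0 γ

Conserve mass number: A + 166 = 170 + 0, so A = 4.
Conserve atomic number: Z + 67 = 69 + 0, so Z = 2.
A = 4 and Z = 2 is ^4_2 He — an alpha particle.

alpha particle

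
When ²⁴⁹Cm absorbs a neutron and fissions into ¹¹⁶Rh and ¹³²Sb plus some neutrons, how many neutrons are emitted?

Conserve mass number: 250 = 116 + 132 + k, so k = 250 − 248 = 2.
Check atomic number: 96 = 45 + 51 + 0 = 96. ✓

2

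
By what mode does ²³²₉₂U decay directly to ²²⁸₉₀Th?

alpha decay

ΔA = 228 − 232 = -4; ΔZ = 90 − 92 = -2.
A drops by 4 and Z drops by 2 — the signature of alpha emission.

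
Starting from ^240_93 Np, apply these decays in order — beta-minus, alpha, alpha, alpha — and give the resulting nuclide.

Start: (A, Z) = (240, 93).
After β⁻: (240, 94).
After α: (236, 92).
After α: (232, 90).
After α: (228, 88).
Z = 88 is radium.

Ra-228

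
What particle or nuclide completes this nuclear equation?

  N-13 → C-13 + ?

Conserve mass number: 13 = 13 + A, so A = 0.
Conserve atomic number: 7 = 6 + Z, so Z = 1.
A = 0 and Z = 1 is e⁺ — a positron.

positron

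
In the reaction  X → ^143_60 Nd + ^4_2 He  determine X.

Conserve mass number: A = 143 + 4, so A = 147.
Conserve atomic number: Z = 60 + 2, so Z = 62.
Z = 62 is samarium, so the species is ^147_62 Sm.

Sm-147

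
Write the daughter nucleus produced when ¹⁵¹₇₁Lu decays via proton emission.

Yb-150

Proton emission: mass number changes by -1, atomic number by -1.
A: 151 − 1 = 150; Z: 71 − 1 = 70.
Z = 70 is ytterbium, so the daughter is ¹⁵⁰₇₀Yb.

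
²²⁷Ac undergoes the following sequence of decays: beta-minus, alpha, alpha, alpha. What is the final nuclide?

Start: (A, Z) = (227, 89).
After β⁻: (227, 90).
After α: (223, 88).
After α: (219, 86).
After α: (215, 84).
Z = 84 is polonium.

Po-215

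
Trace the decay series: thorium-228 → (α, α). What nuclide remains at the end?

Rn-220

Start: (A, Z) = (228, 90).
After α: (224, 88).
After α: (220, 86).
Z = 86 is radon.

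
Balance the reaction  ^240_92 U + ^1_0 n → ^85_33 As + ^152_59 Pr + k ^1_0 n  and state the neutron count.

Conserve mass number: 241 = 85 + 152 + k, so k = 241 − 237 = 4.
Check atomic number: 92 = 33 + 59 + 0 = 92. ✓

4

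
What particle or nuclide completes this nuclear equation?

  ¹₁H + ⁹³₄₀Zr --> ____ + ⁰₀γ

Conserve mass number: 1 + 93 = A + 0, so A = 94.
Conserve atomic number: 1 + 40 = Z + 0, so Z = 41.
Z = 41 is niobium, so the species is ⁹⁴₄₁Nb.

Nb-94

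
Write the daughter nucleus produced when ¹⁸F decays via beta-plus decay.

O-18

Beta-plus decay: mass number changes by +0, atomic number by -1.
A: 18 = 18; Z: 9 − 1 = 8.
Z = 8 is oxygen, so the daughter is ¹⁸O.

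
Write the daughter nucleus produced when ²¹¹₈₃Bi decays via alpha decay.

Tl-207

Alpha decay: mass number changes by -4, atomic number by -2.
A: 211 − 4 = 207; Z: 83 − 2 = 81.
Z = 81 is thallium, so the daughter is ²⁰⁷₈₁Tl.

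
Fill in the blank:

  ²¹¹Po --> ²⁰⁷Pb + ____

Conserve mass number: 211 = 207 + A, so A = 4.
Conserve atomic number: 84 = 82 + Z, so Z = 2.
A = 4 and Z = 2 is ⁴He — an alpha particle.

alpha particle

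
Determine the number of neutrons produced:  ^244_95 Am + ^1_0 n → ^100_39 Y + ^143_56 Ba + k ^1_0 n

2

Conserve mass number: 245 = 100 + 143 + k, so k = 245 − 243 = 2.
Check atomic number: 95 = 39 + 56 + 0 = 95. ✓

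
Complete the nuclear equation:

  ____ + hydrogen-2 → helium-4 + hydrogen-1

He-3

Conserve mass number: A + 2 = 4 + 1, so A = 3.
Conserve atomic number: Z + 1 = 2 + 1, so Z = 2.
Z = 2 is helium, so the species is helium-3.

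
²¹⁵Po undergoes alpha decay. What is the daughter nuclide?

Pb-211

Alpha decay: mass number changes by -4, atomic number by -2.
A: 215 − 4 = 211; Z: 84 − 2 = 82.
Z = 82 is lead, so the daughter is ²¹¹Pb.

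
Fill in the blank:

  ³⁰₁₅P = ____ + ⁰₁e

Conserve mass number: 30 = A + 0, so A = 30.
Conserve atomic number: 15 = Z + 1, so Z = 14.
Z = 14 is silicon, so the species is ³⁰₁₄Si.

Si-30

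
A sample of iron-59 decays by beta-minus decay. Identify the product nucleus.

Co-59

Beta-minus decay: mass number changes by +0, atomic number by +1.
A: 59 = 59; Z: 26 + 1 = 27.
Z = 27 is cobalt, so the daughter is cobalt-59.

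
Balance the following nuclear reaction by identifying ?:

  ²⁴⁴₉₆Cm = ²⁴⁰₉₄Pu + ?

Conserve mass number: 244 = 240 + A, so A = 4.
Conserve atomic number: 96 = 94 + Z, so Z = 2.
A = 4 and Z = 2 is ⁴₂He — an alpha particle.

alpha particle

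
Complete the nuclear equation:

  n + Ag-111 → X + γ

Ag-112

Conserve mass number: 1 + 111 = A + 0, so A = 112.
Conserve atomic number: 0 + 47 = Z + 0, so Z = 47.
Z = 47 is silver, so the species is Ag-112.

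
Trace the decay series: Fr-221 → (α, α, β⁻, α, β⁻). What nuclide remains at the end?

Start: (A, Z) = (221, 87).
After α: (217, 85).
After α: (213, 83).
After β⁻: (213, 84).
After α: (209, 82).
After β⁻: (209, 83).
Z = 83 is bismuth.

Bi-209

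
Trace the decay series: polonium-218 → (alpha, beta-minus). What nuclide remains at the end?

Bi-214

Start: (A, Z) = (218, 84).
After α: (214, 82).
After β⁻: (214, 83).
Z = 83 is bismuth.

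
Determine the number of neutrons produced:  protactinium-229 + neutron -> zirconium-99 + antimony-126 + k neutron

Conserve mass number: 230 = 99 + 126 + k, so k = 230 − 225 = 5.
Check atomic number: 91 = 40 + 51 + 0 = 91. ✓

5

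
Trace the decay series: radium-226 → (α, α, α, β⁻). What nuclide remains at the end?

Bi-214

Start: (A, Z) = (226, 88).
After α: (222, 86).
After α: (218, 84).
After α: (214, 82).
After β⁻: (214, 83).
Z = 83 is bismuth.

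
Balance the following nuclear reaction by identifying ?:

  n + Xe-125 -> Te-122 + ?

Conserve mass number: 1 + 125 = 122 + A, so A = 4.
Conserve atomic number: 0 + 54 = 52 + Z, so Z = 2.
A = 4 and Z = 2 is He-4 — an alpha particle.

alpha particle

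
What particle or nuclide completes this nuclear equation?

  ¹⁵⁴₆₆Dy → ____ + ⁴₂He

Conserve mass number: 154 = A + 4, so A = 150.
Conserve atomic number: 66 = Z + 2, so Z = 64.
Z = 64 is gadolinium, so the species is ¹⁵⁰₆₄Gd.

Gd-150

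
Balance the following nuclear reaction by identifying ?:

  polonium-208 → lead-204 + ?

Conserve mass number: 208 = 204 + A, so A = 4.
Conserve atomic number: 84 = 82 + Z, so Z = 2.
A = 4 and Z = 2 is helium-4 — an alpha particle.

alpha particle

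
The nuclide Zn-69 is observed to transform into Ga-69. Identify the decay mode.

ΔA = 69 − 69 = 0; ΔZ = 31 − 30 = +1.
A is unchanged and Z rises by 1 — a neutron has become a proton (β⁻ decay).

beta-minus decay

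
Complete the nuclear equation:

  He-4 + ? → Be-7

Conserve mass number: 4 + A = 7, so A = 3.
Conserve atomic number: 2 + Z = 4, so Z = 2.
Z = 2 is helium, so the species is He-3.

He-3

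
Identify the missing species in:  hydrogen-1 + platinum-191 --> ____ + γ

Conserve mass number: 1 + 191 = A + 0, so A = 192.
Conserve atomic number: 1 + 78 = Z + 0, so Z = 79.
Z = 79 is gold, so the species is gold-192.

Au-192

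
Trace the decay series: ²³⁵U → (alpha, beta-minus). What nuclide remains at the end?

Pa-231

Start: (A, Z) = (235, 92).
After α: (231, 90).
After β⁻: (231, 91).
Z = 91 is protactinium.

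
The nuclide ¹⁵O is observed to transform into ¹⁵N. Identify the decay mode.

ΔA = 15 − 15 = 0; ΔZ = 7 − 8 = -1.
A is unchanged and Z drops by 1 — a proton has become a neutron (β⁺ emission or electron capture).

beta-plus decay or electron capture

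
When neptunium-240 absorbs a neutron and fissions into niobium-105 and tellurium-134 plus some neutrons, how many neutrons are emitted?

Conserve mass number: 241 = 105 + 134 + k, so k = 241 − 239 = 2.
Check atomic number: 93 = 41 + 52 + 0 = 93. ✓

2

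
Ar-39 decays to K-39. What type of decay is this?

beta-minus decay

ΔA = 39 − 39 = 0; ΔZ = 19 − 18 = +1.
A is unchanged and Z rises by 1 — a neutron has become a proton (β⁻ decay).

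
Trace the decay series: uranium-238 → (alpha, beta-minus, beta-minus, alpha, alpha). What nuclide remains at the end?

Start: (A, Z) = (238, 92).
After α: (234, 90).
After β⁻: (234, 91).
After β⁻: (234, 92).
After α: (230, 90).
After α: (226, 88).
Z = 88 is radium.

Ra-226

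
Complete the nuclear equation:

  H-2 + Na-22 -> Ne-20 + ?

alpha particle

Conserve mass number: 2 + 22 = 20 + A, so A = 4.
Conserve atomic number: 1 + 11 = 10 + Z, so Z = 2.
A = 4 and Z = 2 is He-4 — an alpha particle.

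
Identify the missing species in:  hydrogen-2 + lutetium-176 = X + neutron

Hf-177

Conserve mass number: 2 + 176 = A + 1, so A = 177.
Conserve atomic number: 1 + 71 = Z + 0, so Z = 72.
Z = 72 is hafnium, so the species is hafnium-177.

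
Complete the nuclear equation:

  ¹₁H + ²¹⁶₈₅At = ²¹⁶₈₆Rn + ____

Conserve mass number: 1 + 216 = 216 + A, so A = 1.
Conserve atomic number: 1 + 85 = 86 + Z, so Z = 0.
A = 1 and Z = 0 is ¹₀n — a neutron.

neutron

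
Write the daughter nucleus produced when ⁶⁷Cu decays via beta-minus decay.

Beta-minus decay: mass number changes by +0, atomic number by +1.
A: 67 = 67; Z: 29 + 1 = 30.
Z = 30 is zinc, so the daughter is ⁶⁷Zn.

Zn-67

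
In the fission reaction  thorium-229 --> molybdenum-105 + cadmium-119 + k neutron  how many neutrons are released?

5

Conserve mass number: 229 = 105 + 119 + k, so k = 229 − 224 = 5.
Check atomic number: 90 = 42 + 48 + 0 = 90. ✓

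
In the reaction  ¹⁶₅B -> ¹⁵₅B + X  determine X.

neutron

Conserve mass number: 16 = 15 + A, so A = 1.
Conserve atomic number: 5 = 5 + Z, so Z = 0.
A = 1 and Z = 0 is ¹₀n — a neutron.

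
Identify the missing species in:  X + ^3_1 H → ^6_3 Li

Conserve mass number: A + 3 = 6, so A = 3.
Conserve atomic number: Z + 1 = 3, so Z = 2.
Z = 2 is helium, so the species is ^3_2 He.

He-3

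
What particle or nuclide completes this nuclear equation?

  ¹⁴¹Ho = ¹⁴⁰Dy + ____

proton

Conserve mass number: 141 = 140 + A, so A = 1.
Conserve atomic number: 67 = 66 + Z, so Z = 1.
A = 1 and Z = 1 is ¹H — a proton.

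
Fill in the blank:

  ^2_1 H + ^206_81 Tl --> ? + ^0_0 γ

Pb-208

Conserve mass number: 2 + 206 = A + 0, so A = 208.
Conserve atomic number: 1 + 81 = Z + 0, so Z = 82.
Z = 82 is lead, so the species is ^208_82 Pb.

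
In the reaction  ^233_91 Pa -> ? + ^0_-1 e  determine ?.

Conserve mass number: 233 = A + 0, so A = 233.
Conserve atomic number: 91 = Z − 1, so Z = 92.
Z = 92 is uranium, so the species is ^233_92 U.

U-233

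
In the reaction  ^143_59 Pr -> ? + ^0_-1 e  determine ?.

Conserve mass number: 143 = A + 0, so A = 143.
Conserve atomic number: 59 = Z − 1, so Z = 60.
Z = 60 is neodymium, so the species is ^143_60 Nd.

Nd-143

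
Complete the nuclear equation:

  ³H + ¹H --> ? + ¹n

He-3

Conserve mass number: 3 + 1 = A + 1, so A = 3.
Conserve atomic number: 1 + 1 = Z + 0, so Z = 2.
Z = 2 is helium, so the species is ³He.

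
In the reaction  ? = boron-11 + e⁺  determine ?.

Conserve mass number: A = 11 + 0, so A = 11.
Conserve atomic number: Z = 5 + 1, so Z = 6.
Z = 6 is carbon, so the species is carbon-11.

C-11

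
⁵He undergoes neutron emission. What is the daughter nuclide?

Neutron emission: mass number changes by -1, atomic number by +0.
A: 5 − 1 = 4; Z: 2 = 2.
Z = 2 is helium, so the daughter is ⁴He.

He-4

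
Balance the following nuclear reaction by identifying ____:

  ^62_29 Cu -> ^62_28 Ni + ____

Conserve mass number: 62 = 62 + A, so A = 0.
Conserve atomic number: 29 = 28 + Z, so Z = 1.
A = 0 and Z = 1 is ^0_1 e — a positron.

positron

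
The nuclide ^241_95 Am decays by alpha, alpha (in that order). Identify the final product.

Pa-233

Start: (A, Z) = (241, 95).
After α: (237, 93).
After α: (233, 91).
Z = 91 is protactinium.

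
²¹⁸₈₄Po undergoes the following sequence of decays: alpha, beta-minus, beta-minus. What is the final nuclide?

Po-214

Start: (A, Z) = (218, 84).
After α: (214, 82).
After β⁻: (214, 83).
After β⁻: (214, 84).
Z = 84 is polonium.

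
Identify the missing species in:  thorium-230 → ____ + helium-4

Ra-226

Conserve mass number: 230 = A + 4, so A = 226.
Conserve atomic number: 90 = Z + 2, so Z = 88.
Z = 88 is radium, so the species is radium-226.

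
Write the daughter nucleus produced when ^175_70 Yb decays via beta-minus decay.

Beta-minus decay: mass number changes by +0, atomic number by +1.
A: 175 = 175; Z: 70 + 1 = 71.
Z = 71 is lutetium, so the daughter is ^175_71 Lu.

Lu-175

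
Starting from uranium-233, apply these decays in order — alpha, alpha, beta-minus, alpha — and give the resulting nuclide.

Fr-221

Start: (A, Z) = (233, 92).
After α: (229, 90).
After α: (225, 88).
After β⁻: (225, 89).
After α: (221, 87).
Z = 87 is francium.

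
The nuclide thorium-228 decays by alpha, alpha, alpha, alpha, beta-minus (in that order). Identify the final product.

Bi-212

Start: (A, Z) = (228, 90).
After α: (224, 88).
After α: (220, 86).
After α: (216, 84).
After α: (212, 82).
After β⁻: (212, 83).
Z = 83 is bismuth.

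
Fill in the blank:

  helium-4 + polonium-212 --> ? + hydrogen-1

At-215

Conserve mass number: 4 + 212 = A + 1, so A = 215.
Conserve atomic number: 2 + 84 = Z + 1, so Z = 85.
Z = 85 is astatine, so the species is astatine-215.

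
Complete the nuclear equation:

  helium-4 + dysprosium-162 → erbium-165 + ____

neutron

Conserve mass number: 4 + 162 = 165 + A, so A = 1.
Conserve atomic number: 2 + 66 = 68 + Z, so Z = 0.
A = 1 and Z = 0 is neutron — a neutron.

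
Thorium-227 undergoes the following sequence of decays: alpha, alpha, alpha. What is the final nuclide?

Po-215

Start: (A, Z) = (227, 90).
After α: (223, 88).
After α: (219, 86).
After α: (215, 84).
Z = 84 is polonium.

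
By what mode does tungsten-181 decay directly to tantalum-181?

beta-plus decay or electron capture

ΔA = 181 − 181 = 0; ΔZ = 73 − 74 = -1.
A is unchanged and Z drops by 1 — a proton has become a neutron (β⁺ emission or electron capture).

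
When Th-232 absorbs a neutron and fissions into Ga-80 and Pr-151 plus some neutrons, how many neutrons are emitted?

Conserve mass number: 233 = 80 + 151 + k, so k = 233 − 231 = 2.
Check atomic number: 90 = 31 + 59 + 0 = 90. ✓

2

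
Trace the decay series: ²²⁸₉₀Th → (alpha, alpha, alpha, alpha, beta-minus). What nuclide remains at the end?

Bi-212

Start: (A, Z) = (228, 90).
After α: (224, 88).
After α: (220, 86).
After α: (216, 84).
After α: (212, 82).
After β⁻: (212, 83).
Z = 83 is bismuth.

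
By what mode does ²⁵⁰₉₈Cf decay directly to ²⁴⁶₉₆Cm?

alpha decay

ΔA = 246 − 250 = -4; ΔZ = 96 − 98 = -2.
A drops by 4 and Z drops by 2 — the signature of alpha emission.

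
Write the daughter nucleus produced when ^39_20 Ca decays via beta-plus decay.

K-39

Beta-plus decay: mass number changes by +0, atomic number by -1.
A: 39 = 39; Z: 20 − 1 = 19.
Z = 19 is potassium, so the daughter is ^39_19 K.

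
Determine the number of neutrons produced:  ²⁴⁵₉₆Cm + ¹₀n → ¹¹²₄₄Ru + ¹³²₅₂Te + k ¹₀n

2

Conserve mass number: 246 = 112 + 132 + k, so k = 246 − 244 = 2.
Check atomic number: 96 = 44 + 52 + 0 = 96. ✓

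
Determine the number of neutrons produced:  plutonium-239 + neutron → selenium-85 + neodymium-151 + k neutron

4

Conserve mass number: 240 = 85 + 151 + k, so k = 240 − 236 = 4.
Check atomic number: 94 = 34 + 60 + 0 = 94. ✓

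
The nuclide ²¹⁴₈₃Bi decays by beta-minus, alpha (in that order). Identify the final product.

Pb-210

Start: (A, Z) = (214, 83).
After β⁻: (214, 84).
After α: (210, 82).
Z = 82 is lead.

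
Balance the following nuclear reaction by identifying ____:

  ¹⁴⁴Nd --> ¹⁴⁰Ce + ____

Conserve mass number: 144 = 140 + A, so A = 4.
Conserve atomic number: 60 = 58 + Z, so Z = 2.
A = 4 and Z = 2 is ⁴He — an alpha particle.

alpha particle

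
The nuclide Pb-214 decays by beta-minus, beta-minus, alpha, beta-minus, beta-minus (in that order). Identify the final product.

Po-210

Start: (A, Z) = (214, 82).
After β⁻: (214, 83).
After β⁻: (214, 84).
After α: (210, 82).
After β⁻: (210, 83).
After β⁻: (210, 84).
Z = 84 is polonium.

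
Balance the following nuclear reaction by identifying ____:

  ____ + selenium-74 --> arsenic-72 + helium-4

Conserve mass number: A + 74 = 72 + 4, so A = 2.
Conserve atomic number: Z + 34 = 33 + 2, so Z = 1.
A = 2 and Z = 1 is hydrogen-2 — a deuteron.

deuteron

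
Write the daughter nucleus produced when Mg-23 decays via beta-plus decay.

Na-23

Beta-plus decay: mass number changes by +0, atomic number by -1.
A: 23 = 23; Z: 12 − 1 = 11.
Z = 11 is sodium, so the daughter is Na-23.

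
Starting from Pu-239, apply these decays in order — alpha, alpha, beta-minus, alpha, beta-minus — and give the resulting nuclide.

Th-227

Start: (A, Z) = (239, 94).
After α: (235, 92).
After α: (231, 90).
After β⁻: (231, 91).
After α: (227, 89).
After β⁻: (227, 90).
Z = 90 is thorium.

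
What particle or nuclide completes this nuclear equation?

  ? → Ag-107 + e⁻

Pd-107

Conserve mass number: A = 107 + 0, so A = 107.
Conserve atomic number: Z = 47 − 1, so Z = 46.
Z = 46 is palladium, so the species is Pd-107.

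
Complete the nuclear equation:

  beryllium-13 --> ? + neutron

Be-12

Conserve mass number: 13 = A + 1, so A = 12.
Conserve atomic number: 4 = Z + 0, so Z = 4.
Z = 4 is beryllium, so the species is beryllium-12.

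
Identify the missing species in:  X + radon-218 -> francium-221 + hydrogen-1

alpha particle

Conserve mass number: A + 218 = 221 + 1, so A = 4.
Conserve atomic number: Z + 86 = 87 + 1, so Z = 2.
A = 4 and Z = 2 is helium-4 — an alpha particle.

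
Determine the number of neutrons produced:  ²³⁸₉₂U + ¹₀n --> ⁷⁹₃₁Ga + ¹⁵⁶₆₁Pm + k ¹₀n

Conserve mass number: 239 = 79 + 156 + k, so k = 239 − 235 = 4.
Check atomic number: 92 = 31 + 61 + 0 = 92. ✓

4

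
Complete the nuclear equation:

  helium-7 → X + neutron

Conserve mass number: 7 = A + 1, so A = 6.
Conserve atomic number: 2 = Z + 0, so Z = 2.
Z = 2 is helium, so the species is helium-6.

He-6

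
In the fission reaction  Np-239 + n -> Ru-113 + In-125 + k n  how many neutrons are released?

Conserve mass number: 240 = 113 + 125 + k, so k = 240 − 238 = 2.
Check atomic number: 93 = 44 + 49 + 0 = 93. ✓

2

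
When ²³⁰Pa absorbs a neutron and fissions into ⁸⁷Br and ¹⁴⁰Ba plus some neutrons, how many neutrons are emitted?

Conserve mass number: 231 = 87 + 140 + k, so k = 231 − 227 = 4.
Check atomic number: 91 = 35 + 56 + 0 = 91. ✓

4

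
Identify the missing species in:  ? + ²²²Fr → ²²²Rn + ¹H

neutron

Conserve mass number: A + 222 = 222 + 1, so A = 1.
Conserve atomic number: Z + 87 = 86 + 1, so Z = 0.
A = 1 and Z = 0 is ¹n — a neutron.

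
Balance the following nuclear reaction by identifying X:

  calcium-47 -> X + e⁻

Conserve mass number: 47 = A + 0, so A = 47.
Conserve atomic number: 20 = Z − 1, so Z = 21.
Z = 21 is scandium, so the species is scandium-47.

Sc-47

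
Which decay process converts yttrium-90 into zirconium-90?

ΔA = 90 − 90 = 0; ΔZ = 40 − 39 = +1.
A is unchanged and Z rises by 1 — a neutron has become a proton (β⁻ decay).

beta-minus decay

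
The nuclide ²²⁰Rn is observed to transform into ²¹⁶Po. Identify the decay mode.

ΔA = 216 − 220 = -4; ΔZ = 84 − 86 = -2.
A drops by 4 and Z drops by 2 — the signature of alpha emission.

alpha decay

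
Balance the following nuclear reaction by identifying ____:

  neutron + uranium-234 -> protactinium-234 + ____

Conserve mass number: 1 + 234 = 234 + A, so A = 1.
Conserve atomic number: 0 + 92 = 91 + Z, so Z = 1.
A = 1 and Z = 1 is hydrogen-1 — a proton.

proton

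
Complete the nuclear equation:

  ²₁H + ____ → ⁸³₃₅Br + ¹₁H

Br-82

Conserve mass number: 2 + A = 83 + 1, so A = 82.
Conserve atomic number: 1 + Z = 35 + 1, so Z = 35.
Z = 35 is bromine, so the species is ⁸²₃₅Br.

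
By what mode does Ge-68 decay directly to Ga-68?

ΔA = 68 − 68 = 0; ΔZ = 31 − 32 = -1.
A is unchanged and Z drops by 1 — a proton has become a neutron (β⁺ emission or electron capture).

beta-plus decay or electron capture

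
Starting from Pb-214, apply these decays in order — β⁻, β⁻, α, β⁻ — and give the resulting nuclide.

Bi-210

Start: (A, Z) = (214, 82).
After β⁻: (214, 83).
After β⁻: (214, 84).
After α: (210, 82).
After β⁻: (210, 83).
Z = 83 is bismuth.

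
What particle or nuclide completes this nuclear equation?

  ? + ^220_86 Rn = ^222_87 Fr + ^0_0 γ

Conserve mass number: A + 220 = 222 + 0, so A = 2.
Conserve atomic number: Z + 86 = 87 + 0, so Z = 1.
A = 2 and Z = 1 is ^2_1 H — a deuteron.

deuteron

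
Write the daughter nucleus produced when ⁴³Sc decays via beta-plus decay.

Beta-plus decay: mass number changes by +0, atomic number by -1.
A: 43 = 43; Z: 21 − 1 = 20.
Z = 20 is calcium, so the daughter is ⁴³Ca.

Ca-43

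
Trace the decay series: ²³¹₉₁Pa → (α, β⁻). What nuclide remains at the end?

Th-227

Start: (A, Z) = (231, 91).
After α: (227, 89).
After β⁻: (227, 90).
Z = 90 is thorium.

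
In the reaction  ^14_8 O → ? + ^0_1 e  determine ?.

Conserve mass number: 14 = A + 0, so A = 14.
Conserve atomic number: 8 = Z + 1, so Z = 7.
Z = 7 is nitrogen, so the species is ^14_7 N.

N-14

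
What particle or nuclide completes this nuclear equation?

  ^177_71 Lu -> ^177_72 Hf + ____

beta-minus particle

Conserve mass number: 177 = 177 + A, so A = 0.
Conserve atomic number: 71 = 72 + Z, so Z = -1.
A = 0 and Z = -1 is ^0_-1 e — a beta-minus particle.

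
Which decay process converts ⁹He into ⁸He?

ΔA = 8 − 9 = -1; ΔZ = 2 − 2 = +0.
A drops by 1 with Z unchanged — a neutron was emitted.

neutron emission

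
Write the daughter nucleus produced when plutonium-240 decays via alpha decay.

U-236

Alpha decay: mass number changes by -4, atomic number by -2.
A: 240 − 4 = 236; Z: 94 − 2 = 92.
Z = 92 is uranium, so the daughter is uranium-236.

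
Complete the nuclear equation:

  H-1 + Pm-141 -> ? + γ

Sm-142

Conserve mass number: 1 + 141 = A + 0, so A = 142.
Conserve atomic number: 1 + 61 = Z + 0, so Z = 62.
Z = 62 is samarium, so the species is Sm-142.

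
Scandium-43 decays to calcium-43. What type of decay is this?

beta-plus decay or electron capture

ΔA = 43 − 43 = 0; ΔZ = 20 − 21 = -1.
A is unchanged and Z drops by 1 — a proton has become a neutron (β⁺ emission or electron capture).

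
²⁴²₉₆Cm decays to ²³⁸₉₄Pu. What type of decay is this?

ΔA = 238 − 242 = -4; ΔZ = 94 − 96 = -2.
A drops by 4 and Z drops by 2 — the signature of alpha emission.

alpha decay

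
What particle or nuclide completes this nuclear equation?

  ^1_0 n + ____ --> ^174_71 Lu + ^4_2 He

Ta-177

Conserve mass number: 1 + A = 174 + 4, so A = 177.
Conserve atomic number: 0 + Z = 71 + 2, so Z = 73.
Z = 73 is tantalum, so the species is ^177_73 Ta.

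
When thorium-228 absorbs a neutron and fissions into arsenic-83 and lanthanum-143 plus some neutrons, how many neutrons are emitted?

Conserve mass number: 229 = 83 + 143 + k, so k = 229 − 226 = 3.
Check atomic number: 90 = 33 + 57 + 0 = 90. ✓

3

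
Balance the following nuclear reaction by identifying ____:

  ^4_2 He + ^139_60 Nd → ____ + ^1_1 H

Pm-142

Conserve mass number: 4 + 139 = A + 1, so A = 142.
Conserve atomic number: 2 + 60 = Z + 1, so Z = 61.
Z = 61 is promethium, so the species is ^142_61 Pm.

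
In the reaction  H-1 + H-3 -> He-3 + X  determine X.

neutron

Conserve mass number: 1 + 3 = 3 + A, so A = 1.
Conserve atomic number: 1 + 1 = 2 + Z, so Z = 0.
A = 1 and Z = 0 is n — a neutron.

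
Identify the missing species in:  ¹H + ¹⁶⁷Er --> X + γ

Tm-168

Conserve mass number: 1 + 167 = A + 0, so A = 168.
Conserve atomic number: 1 + 68 = Z + 0, so Z = 69.
Z = 69 is thulium, so the species is ¹⁶⁸Tm.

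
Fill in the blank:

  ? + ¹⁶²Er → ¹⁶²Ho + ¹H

Conserve mass number: A + 162 = 162 + 1, so A = 1.
Conserve atomic number: Z + 68 = 67 + 1, so Z = 0.
A = 1 and Z = 0 is ¹n — a neutron.

neutron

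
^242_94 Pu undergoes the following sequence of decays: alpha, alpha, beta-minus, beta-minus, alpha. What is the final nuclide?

Start: (A, Z) = (242, 94).
After α: (238, 92).
After α: (234, 90).
After β⁻: (234, 91).
After β⁻: (234, 92).
After α: (230, 90).
Z = 90 is thorium.

Th-230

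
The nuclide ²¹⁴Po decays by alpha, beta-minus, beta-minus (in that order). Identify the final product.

Start: (A, Z) = (214, 84).
After α: (210, 82).
After β⁻: (210, 83).
After β⁻: (210, 84).
Z = 84 is polonium.

Po-210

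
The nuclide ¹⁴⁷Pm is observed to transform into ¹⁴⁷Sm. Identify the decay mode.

ΔA = 147 − 147 = 0; ΔZ = 62 − 61 = +1.
A is unchanged and Z rises by 1 — a neutron has become a proton (β⁻ decay).

beta-minus decay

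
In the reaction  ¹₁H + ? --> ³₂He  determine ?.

deuteron

Conserve mass number: 1 + A = 3, so A = 2.
Conserve atomic number: 1 + Z = 2, so Z = 1.
A = 2 and Z = 1 is ²₁H — a deuteron.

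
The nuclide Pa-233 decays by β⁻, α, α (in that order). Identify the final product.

Ra-225

Start: (A, Z) = (233, 91).
After β⁻: (233, 92).
After α: (229, 90).
After α: (225, 88).
Z = 88 is radium.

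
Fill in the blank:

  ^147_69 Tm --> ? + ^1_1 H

Er-146

Conserve mass number: 147 = A + 1, so A = 146.
Conserve atomic number: 69 = Z + 1, so Z = 68.
Z = 68 is erbium, so the species is ^146_68 Er.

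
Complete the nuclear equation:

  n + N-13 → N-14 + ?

Conserve mass number: 1 + 13 = 14 + A, so A = 0.
Conserve atomic number: 0 + 7 = 7 + Z, so Z = 0.
A = 0 and Z = 0 is γ — a gamma ray.

gamma ray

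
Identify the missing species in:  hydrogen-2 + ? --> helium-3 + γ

Conserve mass number: 2 + A = 3 + 0, so A = 1.
Conserve atomic number: 1 + Z = 2 + 0, so Z = 1.
A = 1 and Z = 1 is hydrogen-1 — a proton.

proton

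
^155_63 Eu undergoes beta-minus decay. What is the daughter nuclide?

Beta-minus decay: mass number changes by +0, atomic number by +1.
A: 155 = 155; Z: 63 + 1 = 64.
Z = 64 is gadolinium, so the daughter is ^155_64 Gd.

Gd-155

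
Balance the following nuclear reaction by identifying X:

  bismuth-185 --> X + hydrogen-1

Conserve mass number: 185 = A + 1, so A = 184.
Conserve atomic number: 83 = Z + 1, so Z = 82.
Z = 82 is lead, so the species is lead-184.

Pb-184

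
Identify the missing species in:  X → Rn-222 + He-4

Conserve mass number: A = 222 + 4, so A = 226.
Conserve atomic number: Z = 86 + 2, so Z = 88.
Z = 88 is radium, so the species is Ra-226.

Ra-226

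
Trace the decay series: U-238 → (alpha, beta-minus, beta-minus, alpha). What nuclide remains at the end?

Th-230

Start: (A, Z) = (238, 92).
After α: (234, 90).
After β⁻: (234, 91).
After β⁻: (234, 92).
After α: (230, 90).
Z = 90 is thorium.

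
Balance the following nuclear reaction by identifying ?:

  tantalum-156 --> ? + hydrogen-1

Conserve mass number: 156 = A + 1, so A = 155.
Conserve atomic number: 73 = Z + 1, so Z = 72.
Z = 72 is hafnium, so the species is hafnium-155.

Hf-155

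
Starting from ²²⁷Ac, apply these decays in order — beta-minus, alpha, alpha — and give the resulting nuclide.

Start: (A, Z) = (227, 89).
After β⁻: (227, 90).
After α: (223, 88).
After α: (219, 86).
Z = 86 is radon.

Rn-219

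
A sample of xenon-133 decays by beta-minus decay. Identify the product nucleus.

Beta-minus decay: mass number changes by +0, atomic number by +1.
A: 133 = 133; Z: 54 + 1 = 55.
Z = 55 is caesium, so the daughter is caesium-133.

Cs-133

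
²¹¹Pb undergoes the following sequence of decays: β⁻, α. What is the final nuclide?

Tl-207

Start: (A, Z) = (211, 82).
After β⁻: (211, 83).
After α: (207, 81).
Z = 81 is thallium.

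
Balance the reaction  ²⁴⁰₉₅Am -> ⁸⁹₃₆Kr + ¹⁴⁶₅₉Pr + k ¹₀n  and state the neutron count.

5

Conserve mass number: 240 = 89 + 146 + k, so k = 240 − 235 = 5.
Check atomic number: 95 = 36 + 59 + 0 = 95. ✓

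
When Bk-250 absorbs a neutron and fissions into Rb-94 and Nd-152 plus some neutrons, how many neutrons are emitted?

5

Conserve mass number: 251 = 94 + 152 + k, so k = 251 − 246 = 5.
Check atomic number: 97 = 37 + 60 + 0 = 97. ✓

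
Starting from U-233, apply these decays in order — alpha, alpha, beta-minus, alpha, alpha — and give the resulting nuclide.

At-217

Start: (A, Z) = (233, 92).
After α: (229, 90).
After α: (225, 88).
After β⁻: (225, 89).
After α: (221, 87).
After α: (217, 85).
Z = 85 is astatine.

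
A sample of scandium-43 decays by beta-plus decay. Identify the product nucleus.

Beta-plus decay: mass number changes by +0, atomic number by -1.
A: 43 = 43; Z: 21 − 1 = 20.
Z = 20 is calcium, so the daughter is calcium-43.

Ca-43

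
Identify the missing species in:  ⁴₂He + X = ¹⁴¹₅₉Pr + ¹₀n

La-138

Conserve mass number: 4 + A = 141 + 1, so A = 138.
Conserve atomic number: 2 + Z = 59 + 0, so Z = 57.
Z = 57 is lanthanum, so the species is ¹³⁸₅₇La.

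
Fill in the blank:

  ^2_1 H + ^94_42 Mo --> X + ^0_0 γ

Tc-96

Conserve mass number: 2 + 94 = A + 0, so A = 96.
Conserve atomic number: 1 + 42 = Z + 0, so Z = 43.
Z = 43 is technetium, so the species is ^96_43 Tc.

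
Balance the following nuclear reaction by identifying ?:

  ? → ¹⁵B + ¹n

B-16

Conserve mass number: A = 15 + 1, so A = 16.
Conserve atomic number: Z = 5 + 0, so Z = 5.
Z = 5 is boron, so the species is ¹⁶B.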